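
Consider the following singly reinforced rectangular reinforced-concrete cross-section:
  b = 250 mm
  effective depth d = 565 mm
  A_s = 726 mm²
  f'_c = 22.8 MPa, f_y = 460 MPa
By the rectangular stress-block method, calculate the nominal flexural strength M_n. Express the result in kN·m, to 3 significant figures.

T = A_s f_y = 726 × 460 = 333960 N = 333.96 kN.
From C = T: a = T/(0.85 f'_c b) = 333960/(0.85 × 22.8 × 250) = 68.93 mm.
M_n = T(d − a/2) = 333.96 kN × (565 − 34.465) mm = 177.18 kN·m.

M_n ≈ 177 kN·m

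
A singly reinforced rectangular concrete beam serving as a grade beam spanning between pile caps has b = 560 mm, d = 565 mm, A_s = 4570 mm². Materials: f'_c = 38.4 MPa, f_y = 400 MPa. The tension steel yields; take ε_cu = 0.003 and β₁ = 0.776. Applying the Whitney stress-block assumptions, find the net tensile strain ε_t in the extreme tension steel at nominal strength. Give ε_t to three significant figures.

ε_t ≈ 0.0102

a = A_s f_y/(0.85 f'_c b) = 100.01 mm.
β₁ = 0.776, so c = a/β₁ = 100.01/0.776 = 128.88 mm.
From the linear strain diagram with ε_cu = 0.003: ε_t = 0.003 (d − c)/c = 0.003 × (565 − 128.88)/128.88 = 0.0102.
Since ε_t ≥ 0.005, the section is tension-controlled.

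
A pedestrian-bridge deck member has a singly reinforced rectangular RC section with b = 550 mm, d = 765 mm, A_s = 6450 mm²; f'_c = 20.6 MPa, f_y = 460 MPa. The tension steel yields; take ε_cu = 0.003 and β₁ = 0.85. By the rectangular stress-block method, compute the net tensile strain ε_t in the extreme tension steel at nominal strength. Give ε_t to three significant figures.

a = A_s f_y/(0.85 f'_c b) = 308.08 mm.
β₁ = 0.85, so c = a/β₁ = 308.08/0.85 = 362.45 mm.
From the linear strain diagram with ε_cu = 0.003: ε_t = 0.003 (d − c)/c = 0.003 × (765 − 362.45)/362.45 = 0.00333.
ε_t < 0.004 — the section is over-reinforced for flexure under ACI limits.

ε_t ≈ 0.00333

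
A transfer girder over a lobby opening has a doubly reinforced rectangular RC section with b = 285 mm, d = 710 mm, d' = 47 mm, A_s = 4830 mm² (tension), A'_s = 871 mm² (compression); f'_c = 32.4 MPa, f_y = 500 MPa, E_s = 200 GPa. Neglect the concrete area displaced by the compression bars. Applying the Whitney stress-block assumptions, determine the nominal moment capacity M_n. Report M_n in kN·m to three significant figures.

Assume both tension and compression steel yield.
Net tension couple steel: A_s − A'_s = 3959 mm².
a = (A_s − A'_s) f_y / (0.85 f'_c b) = 1979500/(0.85 × 32.4 × 285) = 252.20 mm.
c = a/β₁ = 252.20/0.819 = 307.94 mm; ε'_s = 0.003(c − d')/c = 0.0025 ≥ f_y/E_s = 0.0025, so compression steel does yield.
M_n = (A_s − A'_s) f_y (d − a/2) + A'_s f_y (d − d') = [1979500 × (710 − 126.1) + 435500 × (710 − 47)] × 10⁻⁶ = 1155.83 + 288.74 = 1444.57 kN·m.

M_n ≈ 1440 kN·m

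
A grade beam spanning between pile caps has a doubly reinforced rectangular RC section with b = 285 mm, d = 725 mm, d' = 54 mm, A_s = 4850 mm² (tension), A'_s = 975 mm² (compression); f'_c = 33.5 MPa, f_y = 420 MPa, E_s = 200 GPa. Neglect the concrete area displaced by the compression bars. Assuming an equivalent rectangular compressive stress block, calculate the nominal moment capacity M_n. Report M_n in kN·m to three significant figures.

Assume both tension and compression steel yield.
Net tension couple steel: A_s − A'_s = 3875 mm².
a = (A_s − A'_s) f_y / (0.85 f'_c b) = 1627500/(0.85 × 33.5 × 285) = 200.55 mm.
c = a/β₁ = 200.55/0.811 = 247.29 mm; ε'_s = 0.003(c − d')/c = 0.0023 ≥ f_y/E_s = 0.0021, so compression steel does yield.
M_n = (A_s − A'_s) f_y (d − a/2) + A'_s f_y (d − d') = [1627500 × (725 − 100.275) + 409500 × (725 − 54)] × 10⁻⁶ = 1016.74 + 274.77 = 1291.51 kN·m.

M_n ≈ 1290 kN·m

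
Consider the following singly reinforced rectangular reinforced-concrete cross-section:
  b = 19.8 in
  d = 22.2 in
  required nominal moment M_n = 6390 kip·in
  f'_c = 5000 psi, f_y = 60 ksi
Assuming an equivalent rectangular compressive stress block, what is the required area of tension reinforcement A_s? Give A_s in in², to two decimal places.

From M_n = 0.85 f'_c a b (d − a/2):
a = d − √(d² − 2M_n/(0.85 f'_c b)) = 22.2 − √(22.2² − 2 × 6390/(0.85 × 5 × 19.8)) = 3.735 in.
A_s = 0.85 f'_c a b / f_y = 0.85 × 5 × 3.735 × 19.8 / 60 = 5.238 in².

A_s ≈ 5.24 in²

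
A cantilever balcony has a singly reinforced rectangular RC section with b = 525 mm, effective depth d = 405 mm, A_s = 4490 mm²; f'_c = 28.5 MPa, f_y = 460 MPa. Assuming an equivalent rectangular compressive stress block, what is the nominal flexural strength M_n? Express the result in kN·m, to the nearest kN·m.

T = A_s f_y = 4490 × 460 = 2065400 N = 2065.4 kN.
From C = T: a = T/(0.85 f'_c b) = 2065400/(0.85 × 28.5 × 525) = 162.40 mm.
M_n = T(d − a/2) = 2065.4 kN × (405 − 81.2) mm = 668.78 kN·m.

M_n ≈ 669 kN·m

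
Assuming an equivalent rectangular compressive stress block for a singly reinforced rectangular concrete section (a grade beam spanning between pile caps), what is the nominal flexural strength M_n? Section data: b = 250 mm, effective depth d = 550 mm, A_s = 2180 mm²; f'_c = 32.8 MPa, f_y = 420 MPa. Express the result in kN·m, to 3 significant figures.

T = A_s f_y = 2180 × 420 = 915600 N = 915.6 kN.
From C = T: a = T/(0.85 f'_c b) = 915600/(0.85 × 32.8 × 250) = 131.36 mm.
M_n = T(d − a/2) = 915.6 kN × (550 − 65.68) mm = 443.44 kN·m.

M_n ≈ 443 kN·m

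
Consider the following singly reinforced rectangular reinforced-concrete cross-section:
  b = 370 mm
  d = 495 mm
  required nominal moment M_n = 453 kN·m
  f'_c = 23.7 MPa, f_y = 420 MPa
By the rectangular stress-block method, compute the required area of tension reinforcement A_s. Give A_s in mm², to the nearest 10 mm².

With M_n = 0.85 f'_c a b (d − a/2), solve the quadratic for a:
a = d − √(d² − 2M_n/(0.85 f'_c b)) = 495 − √(495² − 2 × 453×10⁶/(0.85 × 23.7 × 370)) = 143.61 mm.
A_s = 0.85 f'_c a b / f_y = 0.85 × 23.7 × 143.61 × 370 / 420 = 2548.6 mm².

A_s ≈ 2550 mm²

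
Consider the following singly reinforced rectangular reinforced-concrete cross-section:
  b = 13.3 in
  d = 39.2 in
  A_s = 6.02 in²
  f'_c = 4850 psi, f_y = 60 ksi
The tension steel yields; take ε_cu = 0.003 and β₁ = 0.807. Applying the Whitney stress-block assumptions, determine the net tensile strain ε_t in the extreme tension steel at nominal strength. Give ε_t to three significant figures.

a = A_s f_y/(0.85 f'_c b) = 6.588 in.
β₁ = 0.807, so c = a/β₁ = 6.588/0.807 = 8.164 in.
From the linear strain diagram with ε_cu = 0.003: ε_t = 0.003 (d − c)/c = 0.003 × (39.2 − 8.164)/8.164 = 0.0114.
Since ε_t ≥ 0.005, the section is tension-controlled.

ε_t ≈ 0.0114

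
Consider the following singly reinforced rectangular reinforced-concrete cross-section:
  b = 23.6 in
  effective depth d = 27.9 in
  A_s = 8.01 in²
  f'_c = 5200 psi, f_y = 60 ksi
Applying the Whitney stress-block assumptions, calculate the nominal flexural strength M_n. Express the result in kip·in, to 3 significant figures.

M_n ≈ 12300 kip·in

T = A_s f_y = 8.01 × 60 = 480.6 kips.
a = T/(0.85 f'_c b) = 480.6/(0.85 × 5.2 × 23.6) = 4.607 in.
M_n = T(d − a/2) = 480.6 × (27.9 − 2.3035) = 12301.7 kip·in.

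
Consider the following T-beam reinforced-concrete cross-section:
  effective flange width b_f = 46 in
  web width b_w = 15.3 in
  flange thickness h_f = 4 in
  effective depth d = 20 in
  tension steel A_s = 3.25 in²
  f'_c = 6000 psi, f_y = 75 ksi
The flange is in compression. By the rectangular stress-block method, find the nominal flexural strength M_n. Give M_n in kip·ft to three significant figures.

Tension: T = A_s f_y = 3.25 × 75 = 243.75 kips.
Try a within the flange: a = T/(0.85 f'_c b_f) = 243.75/(0.85 × 6 × 46) = 1.039 in.
Since a = 1.039 ≤ h_f = 4 in, the stress block lies entirely in the flange; analyse as a rectangular beam of width b_f.
M_n = T(d − a/2) = 243.75 × (20 − 0.5195) = 4748.4 kip·in.
M_n = 4748.4/12 = 395.70 kip·ft.

M_n ≈ 396 kip·ft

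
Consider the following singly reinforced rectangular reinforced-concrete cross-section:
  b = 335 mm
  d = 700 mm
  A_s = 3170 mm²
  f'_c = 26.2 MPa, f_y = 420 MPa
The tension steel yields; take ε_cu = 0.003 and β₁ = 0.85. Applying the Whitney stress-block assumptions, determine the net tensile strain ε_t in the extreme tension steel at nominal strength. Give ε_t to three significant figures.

ε_t ≈ 0.00700

a = A_s f_y/(0.85 f'_c b) = 178.46 mm.
β₁ = 0.85, so c = a/β₁ = 178.46/0.85 = 209.95 mm.
From the linear strain diagram with ε_cu = 0.003: ε_t = 0.003 (d − c)/c = 0.003 × (700 − 209.95)/209.95 = 0.00700.
Since ε_t ≥ 0.005, the section is tension-controlled.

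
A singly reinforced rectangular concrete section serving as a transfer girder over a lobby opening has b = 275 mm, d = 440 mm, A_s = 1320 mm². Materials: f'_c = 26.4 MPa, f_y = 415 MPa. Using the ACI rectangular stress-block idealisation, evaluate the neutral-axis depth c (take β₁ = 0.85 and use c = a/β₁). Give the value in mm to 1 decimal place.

T = A_s f_y = 1320 × 415 = 547800 N = 547.8 kN.
Setting C = 0.85 f'_c a b equal to T: a = 547800/(0.85 × 26.4 × 275) = 88.770 mm.
With β₁ = 0.85, c = a/β₁ = 88.770/0.85 = 104.4 mm.

c ≈ 104.4 mm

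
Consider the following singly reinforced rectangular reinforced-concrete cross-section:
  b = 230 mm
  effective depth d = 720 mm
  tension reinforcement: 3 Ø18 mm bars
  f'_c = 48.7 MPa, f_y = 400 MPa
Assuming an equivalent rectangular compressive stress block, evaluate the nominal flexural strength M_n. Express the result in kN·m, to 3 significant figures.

A_s = 3 × 254 = 762 mm².
T = A_s f_y = 762 × 400 = 304800 N = 304.8 kN.
From C = T: a = T/(0.85 f'_c b) = 304800/(0.85 × 48.7 × 230) = 32.01 mm.
M_n = T(d − a/2) = 304.8 kN × (720 − 16.005) mm = 214.58 kN·m.

M_n ≈ 215 kN·m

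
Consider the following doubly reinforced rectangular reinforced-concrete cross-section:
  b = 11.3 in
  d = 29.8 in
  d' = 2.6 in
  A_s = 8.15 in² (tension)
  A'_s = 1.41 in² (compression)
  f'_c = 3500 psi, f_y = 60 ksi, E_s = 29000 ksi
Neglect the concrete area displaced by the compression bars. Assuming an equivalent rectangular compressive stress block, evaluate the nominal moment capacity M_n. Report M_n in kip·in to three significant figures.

M_n ≈ 11900 kip·in

Assume both steels yield.
a = (A_s − A'_s) f_y/(0.85 f'_c b) = (8.15 − 1.41) × 60/(0.85 × 3.5 × 11.3) = 12.029 in.
c = a/β₁ = 12.029/0.85 = 14.152 in; ε'_s = 0.003(c − d')/c = 0.0024 ≥ ε_y = 0.0021, so the compression steel yields.
M_n = (A_s − A'_s) f_y (d − a/2) + A'_s f_y (d − d') = 404.4 × (29.8 − 6.0145) + 84.6 × (29.8 − 2.6) = 9618.9 + 2301.1 = 11920.0 kip·in.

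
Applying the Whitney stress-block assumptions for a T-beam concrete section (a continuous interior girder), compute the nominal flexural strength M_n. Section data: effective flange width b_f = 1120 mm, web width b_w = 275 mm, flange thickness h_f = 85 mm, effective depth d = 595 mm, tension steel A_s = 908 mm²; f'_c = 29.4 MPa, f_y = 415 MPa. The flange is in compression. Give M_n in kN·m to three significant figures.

M_n ≈ 222 kN·m

Tension: T = A_s f_y = 908 × 415 = 376820 N.
Try a within the flange: a = T/(0.85 f'_c b_f) = 376820/(0.85 × 29.4 × 1120) = 13.46 mm.
Since a = 13.46 ≤ h_f = 85 mm, the stress block lies entirely in the flange; analyse as a rectangular beam of width b_f.
M_n = T(d − a/2) = 376820 × (595 − 6.73) = 221.67 × 10⁶ N·mm.
M_n = 221.67 kN·m.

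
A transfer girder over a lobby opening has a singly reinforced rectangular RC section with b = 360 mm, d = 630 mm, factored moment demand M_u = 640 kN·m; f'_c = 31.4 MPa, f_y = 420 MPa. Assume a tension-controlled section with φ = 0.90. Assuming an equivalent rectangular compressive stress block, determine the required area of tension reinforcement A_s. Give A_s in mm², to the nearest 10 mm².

M_n = M_u/φ = 640/0.90 = 711.111 kN·m.
With M_n = 0.85 f'_c a b (d − a/2), solve the quadratic for a:
a = d − √(d² − 2M_n/(0.85 f'_c b)) = 630 − √(630² − 2 × 711.111×10⁶/(0.85 × 31.4 × 360)) = 131.12 mm.
A_s = 0.85 f'_c a b / f_y = 0.85 × 31.4 × 131.12 × 360 / 420 = 2999.7 mm².

A_s ≈ 3000 mm²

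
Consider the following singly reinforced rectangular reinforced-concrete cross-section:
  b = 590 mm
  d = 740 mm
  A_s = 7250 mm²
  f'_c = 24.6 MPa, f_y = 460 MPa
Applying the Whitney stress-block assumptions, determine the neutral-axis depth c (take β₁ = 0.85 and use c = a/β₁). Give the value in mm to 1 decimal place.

T = A_s f_y = 7250 × 460 = 3335000 N = 3335 kN.
Setting C = 0.85 f'_c a b equal to T: a = 3335000/(0.85 × 24.6 × 590) = 270.327 mm.
With β₁ = 0.85, c = a/β₁ = 270.327/0.85 = 318.0 mm.

c ≈ 318.0 mm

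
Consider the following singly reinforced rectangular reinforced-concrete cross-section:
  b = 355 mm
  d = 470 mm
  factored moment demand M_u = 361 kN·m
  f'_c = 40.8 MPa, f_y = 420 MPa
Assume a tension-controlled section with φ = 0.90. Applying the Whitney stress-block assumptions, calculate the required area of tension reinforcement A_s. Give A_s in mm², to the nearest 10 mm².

A_s ≈ 2210 mm²

M_n = M_u/φ = 361/0.90 = 401.111 kN·m.
With M_n = 0.85 f'_c a b (d − a/2), solve the quadratic for a:
a = d − √(d² − 2M_n/(0.85 f'_c b)) = 470 − √(470² − 2 × 401.111×10⁶/(0.85 × 40.8 × 355)) = 75.36 mm.
A_s = 0.85 f'_c a b / f_y = 0.85 × 40.8 × 75.36 × 355 / 420 = 2209.0 mm².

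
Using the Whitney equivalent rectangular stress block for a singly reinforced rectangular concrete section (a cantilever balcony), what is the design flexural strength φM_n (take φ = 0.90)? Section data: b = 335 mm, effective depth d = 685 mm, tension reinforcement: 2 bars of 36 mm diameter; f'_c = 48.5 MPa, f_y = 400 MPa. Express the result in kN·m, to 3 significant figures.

A_s = 2 × 1018 = 2036 mm².
T = A_s f_y = 2036 × 400 = 814400 N = 814.4 kN.
From C = T: a = T/(0.85 f'_c b) = 814400/(0.85 × 48.5 × 335) = 58.97 mm.
M_n = T(d − a/2) = 814.4 kN × (685 − 29.485) mm = 533.85 kN·m.
φM_n = 0.90 × 533.85 = 480.47 kN·m.

φM_n ≈ 480 kN·m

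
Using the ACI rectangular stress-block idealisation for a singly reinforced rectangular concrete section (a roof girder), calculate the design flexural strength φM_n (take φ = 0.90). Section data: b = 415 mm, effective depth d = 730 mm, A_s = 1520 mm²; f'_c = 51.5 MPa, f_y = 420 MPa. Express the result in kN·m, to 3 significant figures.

T = A_s f_y = 1520 × 420 = 638400 N = 638.4 kN.
From C = T: a = T/(0.85 f'_c b) = 638400/(0.85 × 51.5 × 415) = 35.14 mm.
M_n = T(d − a/2) = 638.4 kN × (730 − 17.57) mm = 454.82 kN·m.
φM_n = 0.90 × 454.82 = 409.34 kN·m.

φM_n ≈ 409 kN·m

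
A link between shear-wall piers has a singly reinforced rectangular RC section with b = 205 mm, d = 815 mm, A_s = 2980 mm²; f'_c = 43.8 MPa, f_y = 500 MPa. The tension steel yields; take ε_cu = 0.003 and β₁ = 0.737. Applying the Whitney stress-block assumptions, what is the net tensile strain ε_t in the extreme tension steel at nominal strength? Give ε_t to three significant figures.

a = A_s f_y/(0.85 f'_c b) = 195.23 mm.
β₁ = 0.737, so c = a/β₁ = 195.23/0.737 = 264.90 mm.
From the linear strain diagram with ε_cu = 0.003: ε_t = 0.003 (d − c)/c = 0.003 × (815 − 264.90)/264.90 = 0.00623.
Since ε_t ≥ 0.005, the section is tension-controlled.

ε_t ≈ 0.00623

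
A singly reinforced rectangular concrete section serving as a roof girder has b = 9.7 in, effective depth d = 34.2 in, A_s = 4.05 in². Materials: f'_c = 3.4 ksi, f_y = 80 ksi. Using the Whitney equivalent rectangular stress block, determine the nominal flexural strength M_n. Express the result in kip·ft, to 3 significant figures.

M_n ≈ 767 kip·ft

T = A_s f_y = 4.05 × 80 = 324 kips.
a = T/(0.85 f'_c b) = 324/(0.85 × 3.4 × 9.7) = 11.558 in.
M_n = T(d − a/2) = 324 × (34.2 − 5.779) = 9208.4 kip·in = 9208.4/12 = 767.37 kip·ft.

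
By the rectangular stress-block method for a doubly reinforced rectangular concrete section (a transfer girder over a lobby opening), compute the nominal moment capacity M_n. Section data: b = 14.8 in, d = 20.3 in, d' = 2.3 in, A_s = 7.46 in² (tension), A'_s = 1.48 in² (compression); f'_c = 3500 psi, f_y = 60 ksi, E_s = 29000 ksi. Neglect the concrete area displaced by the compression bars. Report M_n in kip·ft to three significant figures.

Assume both steels yield.
a = (A_s − A'_s) f_y/(0.85 f'_c b) = (7.46 − 1.48) × 60/(0.85 × 3.5 × 14.8) = 8.149 in.
c = a/β₁ = 8.149/0.85 = 9.587 in; ε'_s = 0.003(c − d')/c = 0.0023 ≥ ε_y = 0.0021, so the compression steel yields.
M_n = (A_s − A'_s) f_y (d − a/2) + A'_s f_y (d − d') = 358.8 × (20.3 − 4.0745) + 88.8 × (20.3 − 2.3) = 5821.7 + 1598.4 = 7420.1 kip·in = 7420.1/12 = 618.34 kip·ft.

M_n ≈ 618 kip·ft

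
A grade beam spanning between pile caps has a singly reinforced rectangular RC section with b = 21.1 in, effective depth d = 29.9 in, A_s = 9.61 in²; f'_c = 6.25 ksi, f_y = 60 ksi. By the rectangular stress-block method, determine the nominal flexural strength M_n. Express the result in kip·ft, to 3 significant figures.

M_n ≈ 1310 kip·ft

T = A_s f_y = 9.61 × 60 = 576.6 kips.
a = T/(0.85 f'_c b) = 576.6/(0.85 × 6.25 × 21.1) = 5.144 in.
M_n = T(d − a/2) = 576.6 × (29.9 − 2.572) = 15757.3 kip·in = 15757.3/12 = 1313.11 kip·ft.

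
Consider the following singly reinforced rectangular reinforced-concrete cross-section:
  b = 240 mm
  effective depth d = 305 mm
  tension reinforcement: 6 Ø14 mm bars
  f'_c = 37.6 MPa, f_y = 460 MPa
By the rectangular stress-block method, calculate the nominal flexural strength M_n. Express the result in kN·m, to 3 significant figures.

A_s = 6 × 154 = 924 mm².
T = A_s f_y = 924 × 460 = 425040 N = 425.04 kN.
From C = T: a = T/(0.85 f'_c b) = 425040/(0.85 × 37.6 × 240) = 55.41 mm.
M_n = T(d − a/2) = 425.04 kN × (305 − 27.705) mm = 117.86 kN·m.

M_n ≈ 118 kN·m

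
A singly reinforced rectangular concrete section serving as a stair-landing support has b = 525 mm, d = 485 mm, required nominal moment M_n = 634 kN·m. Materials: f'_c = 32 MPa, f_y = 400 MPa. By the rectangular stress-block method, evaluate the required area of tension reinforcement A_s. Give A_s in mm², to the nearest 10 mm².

With M_n = 0.85 f'_c a b (d − a/2), solve the quadratic for a:
a = d − √(d² − 2M_n/(0.85 f'_c b)) = 485 − √(485² − 2 × 634×10⁶/(0.85 × 32 × 525)) = 102.34 mm.
A_s = 0.85 f'_c a b / f_y = 0.85 × 32 × 102.34 × 525 / 400 = 3653.5 mm².

A_s ≈ 3650 mm²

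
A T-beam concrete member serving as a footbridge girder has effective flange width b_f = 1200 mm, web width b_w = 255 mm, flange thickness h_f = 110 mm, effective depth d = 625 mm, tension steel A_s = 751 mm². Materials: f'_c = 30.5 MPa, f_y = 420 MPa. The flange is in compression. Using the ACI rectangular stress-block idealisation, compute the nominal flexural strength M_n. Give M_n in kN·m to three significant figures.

M_n ≈ 196 kN·m

Tension: T = A_s f_y = 751 × 420 = 315420 N.
Try a within the flange: a = T/(0.85 f'_c b_f) = 315420/(0.85 × 30.5 × 1200) = 10.14 mm.
Since a = 10.14 ≤ h_f = 110 mm, the stress block lies entirely in the flange; analyse as a rectangular beam of width b_f.
M_n = T(d − a/2) = 315420 × (625 − 5.07) = 195.54 × 10⁶ N·mm.
M_n = 195.54 kN·m.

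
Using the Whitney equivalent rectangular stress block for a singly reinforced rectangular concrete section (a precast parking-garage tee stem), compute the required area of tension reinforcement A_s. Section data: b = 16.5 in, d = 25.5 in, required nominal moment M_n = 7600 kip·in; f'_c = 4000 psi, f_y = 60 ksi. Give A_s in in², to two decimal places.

From M_n = 0.85 f'_c a b (d − a/2):
a = d − √(d² − 2M_n/(0.85 f'_c b)) = 25.5 − √(25.5² − 2 × 7600/(0.85 × 4 × 16.5)) = 6.024 in.
A_s = 0.85 f'_c a b / f_y = 0.85 × 4 × 6.024 × 16.5 / 60 = 5.632 in².

A_s ≈ 5.63 in²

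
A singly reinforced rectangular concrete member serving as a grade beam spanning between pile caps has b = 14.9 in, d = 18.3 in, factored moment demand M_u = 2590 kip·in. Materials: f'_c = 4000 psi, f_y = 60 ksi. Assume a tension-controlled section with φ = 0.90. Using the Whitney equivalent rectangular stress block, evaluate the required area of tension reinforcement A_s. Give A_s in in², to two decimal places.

M_n = M_u/φ = 2590/0.90 = 2877.78 kip·in.
From M_n = 0.85 f'_c a b (d − a/2):
a = d − √(d² − 2M_n/(0.85 f'_c b)) = 18.3 − √(18.3² − 2 × 2877.78/(0.85 × 4 × 14.9)) = 3.425 in.
A_s = 0.85 f'_c a b / f_y = 0.85 × 4 × 3.425 × 14.9 / 60 = 2.892 in².

A_s ≈ 2.89 in²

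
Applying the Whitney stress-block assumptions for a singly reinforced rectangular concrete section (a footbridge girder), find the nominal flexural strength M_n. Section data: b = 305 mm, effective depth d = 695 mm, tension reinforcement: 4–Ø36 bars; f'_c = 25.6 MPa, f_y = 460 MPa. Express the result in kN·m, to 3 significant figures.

A_s = 4 × 1018 = 4072 mm².
T = A_s f_y = 4072 × 460 = 1873120 N = 1873.12 kN.
From C = T: a = T/(0.85 f'_c b) = 1873120/(0.85 × 25.6 × 305) = 282.23 mm.
M_n = T(d − a/2) = 1873.12 kN × (695 − 141.115) mm = 1037.49 kN·m.

M_n ≈ 1040 kN·m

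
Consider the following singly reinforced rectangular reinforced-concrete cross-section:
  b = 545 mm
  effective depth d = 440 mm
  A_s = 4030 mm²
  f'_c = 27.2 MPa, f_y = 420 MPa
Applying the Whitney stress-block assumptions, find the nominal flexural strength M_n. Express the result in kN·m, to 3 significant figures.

T = A_s f_y = 4030 × 420 = 1692600 N = 1692.6 kN.
From C = T: a = T/(0.85 f'_c b) = 1692600/(0.85 × 27.2 × 545) = 134.33 mm.
M_n = T(d − a/2) = 1692.6 kN × (440 − 67.165) mm = 631.06 kN·m.

M_n ≈ 631 kN·m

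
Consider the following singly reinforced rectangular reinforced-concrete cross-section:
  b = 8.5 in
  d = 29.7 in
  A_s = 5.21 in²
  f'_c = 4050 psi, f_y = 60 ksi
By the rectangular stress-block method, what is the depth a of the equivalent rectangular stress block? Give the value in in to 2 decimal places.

T = A_s f_y = 5.21 × 60 = 312.6 kips.
a = T/(0.85 f'_c b) = 312.6/(0.85 × 4.05 × 8.5) = 10.68 in.

a ≈ 10.68 in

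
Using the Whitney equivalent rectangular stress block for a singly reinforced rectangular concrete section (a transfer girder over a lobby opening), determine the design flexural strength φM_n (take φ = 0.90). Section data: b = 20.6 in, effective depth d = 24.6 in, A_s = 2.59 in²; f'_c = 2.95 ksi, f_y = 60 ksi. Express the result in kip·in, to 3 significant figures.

φM_n ≈ 3230 kip·in

T = A_s f_y = 2.59 × 60 = 155.4 kips.
a = T/(0.85 f'_c b) = 155.4/(0.85 × 2.95 × 20.6) = 3.008 in.
M_n = T(d − a/2) = 155.4 × (24.6 − 1.504) = 3589.1 kip·in.
φM_n = 0.90 × 3589.1 = 3230.2 kip·in.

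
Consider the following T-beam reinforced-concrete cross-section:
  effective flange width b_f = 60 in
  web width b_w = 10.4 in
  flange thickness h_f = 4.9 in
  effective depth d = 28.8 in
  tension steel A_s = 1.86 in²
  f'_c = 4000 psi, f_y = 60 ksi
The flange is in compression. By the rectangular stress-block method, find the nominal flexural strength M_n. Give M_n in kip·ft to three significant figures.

M_n ≈ 265 kip·ft

Tension: T = A_s f_y = 1.86 × 60 = 111.6 kips.
Try a within the flange: a = T/(0.85 f'_c b_f) = 111.6/(0.85 × 4 × 60) = 0.547 in.
Since a = 0.547 ≤ h_f = 4.9 in, the stress block lies entirely in the flange; analyse as a rectangular beam of width b_f.
M_n = T(d − a/2) = 111.6 × (28.8 − 0.2735) = 3183.6 kip·in.
M_n = 3183.6/12 = 265.30 kip·ft.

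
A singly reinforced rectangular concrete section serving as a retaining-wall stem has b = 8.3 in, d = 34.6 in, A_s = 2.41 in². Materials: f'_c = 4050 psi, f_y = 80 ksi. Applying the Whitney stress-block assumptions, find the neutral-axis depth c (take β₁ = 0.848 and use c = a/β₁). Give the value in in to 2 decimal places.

T = A_s f_y = 2.41 × 80 = 192.8 kips.
a = T/(0.85 f'_c b) = 192.8/(0.85 × 4.05 × 8.3) = 6.7477 in.
With β₁ = 0.848, c = a/β₁ = 6.7477/0.848 = 7.96 in.

c ≈ 7.96 in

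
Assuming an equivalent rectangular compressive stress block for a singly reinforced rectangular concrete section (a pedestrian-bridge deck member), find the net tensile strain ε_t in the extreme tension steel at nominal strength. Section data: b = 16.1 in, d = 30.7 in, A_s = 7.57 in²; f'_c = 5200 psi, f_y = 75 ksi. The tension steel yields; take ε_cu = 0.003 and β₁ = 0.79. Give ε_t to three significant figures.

ε_t ≈ 0.00612

a = A_s f_y/(0.85 f'_c b) = 7.978 in.
β₁ = 0.79, so c = a/β₁ = 7.978/0.79 = 10.099 in.
From the linear strain diagram with ε_cu = 0.003: ε_t = 0.003 (d − c)/c = 0.003 × (30.7 − 10.099)/10.099 = 0.00612.
Since ε_t ≥ 0.005, the section is tension-controlled.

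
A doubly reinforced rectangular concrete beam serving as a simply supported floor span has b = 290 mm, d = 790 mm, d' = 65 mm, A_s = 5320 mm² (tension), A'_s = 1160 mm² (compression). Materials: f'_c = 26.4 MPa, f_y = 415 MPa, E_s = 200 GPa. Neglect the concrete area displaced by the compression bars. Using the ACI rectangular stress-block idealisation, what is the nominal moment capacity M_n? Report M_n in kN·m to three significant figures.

Assume both tension and compression steel yield.
Net tension couple steel: A_s − A'_s = 4160 mm².
a = (A_s − A'_s) f_y / (0.85 f'_c b) = 1726400/(0.85 × 26.4 × 290) = 265.29 mm.
c = a/β₁ = 265.29/0.85 = 312.11 mm; ε'_s = 0.003(c − d')/c = 0.0024 ≥ f_y/E_s = 0.0021, so compression steel does yield.
M_n = (A_s − A'_s) f_y (d − a/2) + A'_s f_y (d − d') = [1726400 × (790 − 132.645) + 481400 × (790 − 65)] × 10⁻⁶ = 1134.86 + 349.02 = 1483.88 kN·m.

M_n ≈ 1480 kN·m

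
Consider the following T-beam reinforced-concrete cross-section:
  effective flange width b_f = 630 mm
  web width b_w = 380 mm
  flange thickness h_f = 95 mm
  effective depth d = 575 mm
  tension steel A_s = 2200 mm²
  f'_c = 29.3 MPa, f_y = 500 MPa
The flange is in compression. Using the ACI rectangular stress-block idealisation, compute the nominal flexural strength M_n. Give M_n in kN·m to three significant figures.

Tension: T = A_s f_y = 2200 × 500 = 1100000 N.
Try a within the flange: a = T/(0.85 f'_c b_f) = 1100000/(0.85 × 29.3 × 630) = 70.11 mm.
Since a = 70.11 ≤ h_f = 95 mm, the stress block lies entirely in the flange; analyse as a rectangular beam of width b_f.
M_n = T(d − a/2) = 1100000 × (575 − 35.055) = 593.94 × 10⁶ N·mm.
M_n = 593.94 kN·m.

M_n ≈ 594 kN·m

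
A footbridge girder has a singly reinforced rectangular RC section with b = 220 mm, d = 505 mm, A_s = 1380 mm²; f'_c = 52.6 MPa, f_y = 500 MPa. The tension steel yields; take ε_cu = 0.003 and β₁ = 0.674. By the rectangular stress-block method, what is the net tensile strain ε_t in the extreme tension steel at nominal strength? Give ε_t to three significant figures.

ε_t ≈ 0.0116

a = A_s f_y/(0.85 f'_c b) = 70.15 mm.
β₁ = 0.674, so c = a/β₁ = 70.15/0.674 = 104.08 mm.
From the linear strain diagram with ε_cu = 0.003: ε_t = 0.003 (d − c)/c = 0.003 × (505 − 104.08)/104.08 = 0.0116.
Since ε_t ≥ 0.005, the section is tension-controlled.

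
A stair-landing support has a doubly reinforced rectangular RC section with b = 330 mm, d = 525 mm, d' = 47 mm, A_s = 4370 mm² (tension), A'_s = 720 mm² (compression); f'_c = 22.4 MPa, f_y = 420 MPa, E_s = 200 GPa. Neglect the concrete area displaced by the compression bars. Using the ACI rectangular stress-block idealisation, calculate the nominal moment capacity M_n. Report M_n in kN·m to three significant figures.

Assume both tension and compression steel yield.
Net tension couple steel: A_s − A'_s = 3650 mm².
a = (A_s − A'_s) f_y / (0.85 f'_c b) = 1533000/(0.85 × 22.4 × 330) = 243.98 mm.
c = a/β₁ = 243.98/0.85 = 287.04 mm; ε'_s = 0.003(c − d')/c = 0.0025 ≥ f_y/E_s = 0.0021, so compression steel does yield.
M_n = (A_s − A'_s) f_y (d − a/2) + A'_s f_y (d − d') = [1533000 × (525 − 121.99) + 302400 × (525 − 47)] × 10⁻⁶ = 617.81 + 144.55 = 762.36 kN·m.

M_n ≈ 762 kN·m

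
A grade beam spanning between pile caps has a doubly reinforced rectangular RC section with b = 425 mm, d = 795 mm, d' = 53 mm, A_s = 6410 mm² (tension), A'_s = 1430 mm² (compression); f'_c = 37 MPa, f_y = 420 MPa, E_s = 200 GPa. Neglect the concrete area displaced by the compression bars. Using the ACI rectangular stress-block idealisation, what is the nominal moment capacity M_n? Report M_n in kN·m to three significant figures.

M_n ≈ 1940 kN·m

Assume both tension and compression steel yield.
Net tension couple steel: A_s − A'_s = 4980 mm².
a = (A_s − A'_s) f_y / (0.85 f'_c b) = 2091600/(0.85 × 37 × 425) = 156.48 mm.
c = a/β₁ = 156.48/0.786 = 199.08 mm; ε'_s = 0.003(c − d')/c = 0.0022 ≥ f_y/E_s = 0.0021, so compression steel does yield.
M_n = (A_s − A'_s) f_y (d − a/2) + A'_s f_y (d − d') = [2091600 × (795 − 78.24) + 600600 × (795 − 53)] × 10⁻⁶ = 1499.18 + 445.65 = 1944.83 kN·m.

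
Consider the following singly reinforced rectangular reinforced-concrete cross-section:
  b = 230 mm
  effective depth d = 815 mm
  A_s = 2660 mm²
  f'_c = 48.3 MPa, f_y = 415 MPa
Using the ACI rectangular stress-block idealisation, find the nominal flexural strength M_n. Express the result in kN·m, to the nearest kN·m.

T = A_s f_y = 2660 × 415 = 1103900 N = 1103.9 kN.
From C = T: a = T/(0.85 f'_c b) = 1103900/(0.85 × 48.3 × 230) = 116.91 mm.
M_n = T(d − a/2) = 1103.9 kN × (815 − 58.455) mm = 835.15 kN·m.

M_n ≈ 835 kN·m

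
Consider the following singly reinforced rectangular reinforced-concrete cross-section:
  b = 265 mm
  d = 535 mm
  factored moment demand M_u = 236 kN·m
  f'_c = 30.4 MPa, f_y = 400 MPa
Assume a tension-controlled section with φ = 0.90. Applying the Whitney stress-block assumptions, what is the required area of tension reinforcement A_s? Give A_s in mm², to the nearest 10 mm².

M_n = M_u/φ = 236/0.90 = 262.222 kN·m.
With M_n = 0.85 f'_c a b (d − a/2), solve the quadratic for a:
a = d − √(d² − 2M_n/(0.85 f'_c b)) = 535 − √(535² − 2 × 262.222×10⁶/(0.85 × 30.4 × 265)) = 77.14 mm.
A_s = 0.85 f'_c a b / f_y = 0.85 × 30.4 × 77.14 × 265 / 400 = 1320.6 mm².

A_s ≈ 1320 mm²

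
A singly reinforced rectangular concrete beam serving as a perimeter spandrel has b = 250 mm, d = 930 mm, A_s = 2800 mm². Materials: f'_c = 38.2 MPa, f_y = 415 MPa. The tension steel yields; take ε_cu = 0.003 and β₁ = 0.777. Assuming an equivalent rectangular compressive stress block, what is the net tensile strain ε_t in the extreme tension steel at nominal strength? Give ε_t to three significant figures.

ε_t ≈ 0.0121

a = A_s f_y/(0.85 f'_c b) = 143.15 mm.
β₁ = 0.777, so c = a/β₁ = 143.15/0.777 = 184.23 mm.
From the linear strain diagram with ε_cu = 0.003: ε_t = 0.003 (d − c)/c = 0.003 × (930 − 184.23)/184.23 = 0.0121.
Since ε_t ≥ 0.005, the section is tension-controlled.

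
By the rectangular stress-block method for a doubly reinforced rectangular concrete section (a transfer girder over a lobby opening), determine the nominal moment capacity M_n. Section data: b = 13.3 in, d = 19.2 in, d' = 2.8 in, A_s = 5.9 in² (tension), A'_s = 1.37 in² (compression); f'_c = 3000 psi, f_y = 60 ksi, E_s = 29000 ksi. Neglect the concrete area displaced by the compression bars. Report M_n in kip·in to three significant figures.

M_n ≈ 5480 kip·in

Assume both steels yield.
a = (A_s − A'_s) f_y/(0.85 f'_c b) = (5.9 − 1.37) × 60/(0.85 × 3 × 13.3) = 8.014 in.
c = a/β₁ = 8.014/0.85 = 9.428 in; ε'_s = 0.003(c − d')/c = 0.0021 ≥ ε_y = 0.0021, so the compression steel yields.
M_n = (A_s − A'_s) f_y (d − a/2) + A'_s f_y (d − d') = 271.8 × (19.2 − 4.007) + 82.2 × (19.2 − 2.8) = 4129.5 + 1348.1 = 5477.6 kip·in.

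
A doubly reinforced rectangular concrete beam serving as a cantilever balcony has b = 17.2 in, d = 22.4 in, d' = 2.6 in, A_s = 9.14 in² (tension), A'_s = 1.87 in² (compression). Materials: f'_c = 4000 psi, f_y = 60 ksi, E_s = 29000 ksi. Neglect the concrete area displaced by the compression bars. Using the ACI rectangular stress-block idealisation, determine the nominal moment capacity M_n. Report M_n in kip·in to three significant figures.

M_n ≈ 10400 kip·in

Assume both steels yield.
a = (A_s − A'_s) f_y/(0.85 f'_c b) = (9.14 − 1.87) × 60/(0.85 × 4 × 17.2) = 7.459 in.
c = a/β₁ = 7.459/0.85 = 8.775 in; ε'_s = 0.003(c − d')/c = 0.0021 ≥ ε_y = 0.0021, so the compression steel yields.
M_n = (A_s − A'_s) f_y (d − a/2) + A'_s f_y (d − d') = 436.2 × (22.4 − 3.7295) + 112.2 × (22.4 − 2.6) = 8144.1 + 2221.6 = 10365.7 kip·in.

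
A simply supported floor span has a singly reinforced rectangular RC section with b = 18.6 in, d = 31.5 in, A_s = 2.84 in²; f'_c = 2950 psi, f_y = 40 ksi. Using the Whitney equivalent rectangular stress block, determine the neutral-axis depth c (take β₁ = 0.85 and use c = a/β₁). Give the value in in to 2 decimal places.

T = A_s f_y = 2.84 × 40 = 113.6 kips.
a = T/(0.85 f'_c b) = 113.6/(0.85 × 2.95 × 18.6) = 2.4357 in.
With β₁ = 0.85, c = a/β₁ = 2.4357/0.85 = 2.87 in.

c ≈ 2.87 in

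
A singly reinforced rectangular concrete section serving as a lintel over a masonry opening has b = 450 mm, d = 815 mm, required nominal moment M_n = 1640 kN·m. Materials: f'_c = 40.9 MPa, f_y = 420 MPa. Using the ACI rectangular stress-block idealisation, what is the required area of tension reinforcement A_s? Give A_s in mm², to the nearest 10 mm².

With M_n = 0.85 f'_c a b (d − a/2), solve the quadratic for a:
a = d − √(d² − 2M_n/(0.85 f'_c b)) = 815 − √(815² − 2 × 1640×10⁶/(0.85 × 40.9 × 450)) = 140.79 mm.
A_s = 0.85 f'_c a b / f_y = 0.85 × 40.9 × 140.79 × 450 / 420 = 5244.2 mm².

A_s ≈ 5240 mm²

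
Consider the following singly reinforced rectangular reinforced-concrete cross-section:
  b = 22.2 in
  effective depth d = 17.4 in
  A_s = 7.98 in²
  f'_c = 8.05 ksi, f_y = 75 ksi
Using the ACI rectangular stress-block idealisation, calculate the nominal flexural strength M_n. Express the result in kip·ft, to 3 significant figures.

M_n ≈ 770 kip·ft

T = A_s f_y = 7.98 × 75 = 598.5 kips.
a = T/(0.85 f'_c b) = 598.5/(0.85 × 8.05 × 22.2) = 3.940 in.
M_n = T(d − a/2) = 598.5 × (17.4 − 1.97) = 9234.9 kip·in = 9234.9/12 = 769.58 kip·ft.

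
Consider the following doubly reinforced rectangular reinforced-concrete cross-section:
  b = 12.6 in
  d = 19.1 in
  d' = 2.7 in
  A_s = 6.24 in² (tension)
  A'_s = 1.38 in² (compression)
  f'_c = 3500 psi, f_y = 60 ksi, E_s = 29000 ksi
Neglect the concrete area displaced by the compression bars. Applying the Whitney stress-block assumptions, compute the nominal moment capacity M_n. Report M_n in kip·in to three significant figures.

Assume both steels yield.
a = (A_s − A'_s) f_y/(0.85 f'_c b) = (6.24 − 1.38) × 60/(0.85 × 3.5 × 12.6) = 7.779 in.
c = a/β₁ = 7.779/0.85 = 9.152 in; ε'_s = 0.003(c − d')/c = 0.0021 ≥ ε_y = 0.0021, so the compression steel yields.
M_n = (A_s − A'_s) f_y (d − a/2) + A'_s f_y (d − d') = 291.6 × (19.1 − 3.8895) + 82.8 × (19.1 − 2.7) = 4435.4 + 1357.9 = 5793.3 kip·in.

M_n ≈ 5790 kip·in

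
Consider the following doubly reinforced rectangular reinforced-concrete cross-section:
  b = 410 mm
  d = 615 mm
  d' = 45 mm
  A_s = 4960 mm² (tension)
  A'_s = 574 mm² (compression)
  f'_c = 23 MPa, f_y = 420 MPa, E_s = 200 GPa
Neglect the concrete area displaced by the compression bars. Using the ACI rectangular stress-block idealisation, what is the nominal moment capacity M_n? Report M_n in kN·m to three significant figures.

M_n ≈ 1060 kN·m

Assume both tension and compression steel yield.
Net tension couple steel: A_s − A'_s = 4386 mm².
a = (A_s − A'_s) f_y / (0.85 f'_c b) = 1842120/(0.85 × 23 × 410) = 229.82 mm.
c = a/β₁ = 229.82/0.85 = 270.38 mm; ε'_s = 0.003(c − d')/c = 0.0025 ≥ f_y/E_s = 0.0021, so compression steel does yield.
M_n = (A_s − A'_s) f_y (d − a/2) + A'_s f_y (d − d') = [1842120 × (615 − 114.91) + 241080 × (615 − 45)] × 10⁻⁶ = 921.23 + 137.42 = 1058.65 kN·m.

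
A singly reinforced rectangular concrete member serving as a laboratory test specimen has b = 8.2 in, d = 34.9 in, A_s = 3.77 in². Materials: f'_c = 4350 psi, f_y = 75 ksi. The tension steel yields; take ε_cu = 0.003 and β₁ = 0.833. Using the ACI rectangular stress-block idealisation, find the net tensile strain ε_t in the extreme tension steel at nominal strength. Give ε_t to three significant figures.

ε_t ≈ 0.00635

a = A_s f_y/(0.85 f'_c b) = 9.326 in.
β₁ = 0.833, so c = a/β₁ = 9.326/0.833 = 11.196 in.
From the linear strain diagram with ε_cu = 0.003: ε_t = 0.003 (d − c)/c = 0.003 × (34.9 − 11.196)/11.196 = 0.00635.
Since ε_t ≥ 0.005, the section is tension-controlled.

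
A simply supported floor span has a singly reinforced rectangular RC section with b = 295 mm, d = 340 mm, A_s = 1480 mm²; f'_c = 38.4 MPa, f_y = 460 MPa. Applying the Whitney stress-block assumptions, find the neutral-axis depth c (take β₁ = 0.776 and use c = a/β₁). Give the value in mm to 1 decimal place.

T = A_s f_y = 1480 × 460 = 680800 N = 680.8 kN.
Setting C = 0.85 f'_c a b equal to T: a = 680800/(0.85 × 38.4 × 295) = 70.705 mm.
With β₁ = 0.776, c = a/β₁ = 70.705/0.776 = 91.1 mm.

c ≈ 91.1 mm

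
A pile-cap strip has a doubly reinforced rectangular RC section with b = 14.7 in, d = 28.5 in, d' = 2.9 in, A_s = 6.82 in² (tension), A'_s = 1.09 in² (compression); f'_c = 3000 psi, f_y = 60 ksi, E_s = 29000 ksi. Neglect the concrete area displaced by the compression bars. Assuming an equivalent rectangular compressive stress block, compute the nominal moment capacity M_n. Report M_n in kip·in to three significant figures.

M_n ≈ 9900 kip·in

Assume both steels yield.
a = (A_s − A'_s) f_y/(0.85 f'_c b) = (6.82 − 1.09) × 60/(0.85 × 3 × 14.7) = 9.172 in.
c = a/β₁ = 9.172/0.85 = 10.791 in; ε'_s = 0.003(c − d')/c = 0.0022 ≥ ε_y = 0.0021, so the compression steel yields.
M_n = (A_s − A'_s) f_y (d − a/2) + A'_s f_y (d − d') = 343.8 × (28.5 − 4.586) + 65.4 × (28.5 − 2.9) = 8221.6 + 1674.2 = 9895.8 kip·in.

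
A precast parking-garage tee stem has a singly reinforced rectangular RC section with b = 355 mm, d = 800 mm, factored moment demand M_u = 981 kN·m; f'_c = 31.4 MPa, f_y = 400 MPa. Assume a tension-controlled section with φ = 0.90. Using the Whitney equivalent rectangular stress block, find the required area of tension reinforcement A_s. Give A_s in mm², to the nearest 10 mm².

M_n = M_u/φ = 981/0.90 = 1090 kN·m.
With M_n = 0.85 f'_c a b (d − a/2), solve the quadratic for a:
a = d − √(d² − 2M_n/(0.85 f'_c b)) = 800 − √(800² − 2 × 1090×10⁶/(0.85 × 31.4 × 355)) = 159.75 mm.
A_s = 0.85 f'_c a b / f_y = 0.85 × 31.4 × 159.75 × 355 / 400 = 3784.1 mm².

A_s ≈ 3780 mm²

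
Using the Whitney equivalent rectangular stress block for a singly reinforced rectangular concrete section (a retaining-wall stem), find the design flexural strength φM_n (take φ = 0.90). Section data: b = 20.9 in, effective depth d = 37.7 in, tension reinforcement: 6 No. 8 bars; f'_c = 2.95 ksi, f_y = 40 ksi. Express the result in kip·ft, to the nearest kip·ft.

φM_n ≈ 510 kip·ft

A_s = 6 × 0.79 = 4.74 in².
T = A_s f_y = 4.74 × 40 = 189.6 kips.
a = T/(0.85 f'_c b) = 189.6/(0.85 × 2.95 × 20.9) = 3.618 in.
M_n = T(d − a/2) = 189.6 × (37.7 − 1.809) = 6804.9 kip·in = 6804.9/12 = 567.08 kip·ft.
φM_n = 0.90 × 567.08 = 510.37 kip·ft.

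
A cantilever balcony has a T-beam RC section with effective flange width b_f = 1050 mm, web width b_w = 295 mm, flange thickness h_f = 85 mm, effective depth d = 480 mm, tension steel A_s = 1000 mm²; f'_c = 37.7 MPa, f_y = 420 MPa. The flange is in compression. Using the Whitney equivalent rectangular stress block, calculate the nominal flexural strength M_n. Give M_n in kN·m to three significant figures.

M_n ≈ 199 kN·m

Tension: T = A_s f_y = 1000 × 420 = 420000 N.
Try a within the flange: a = T/(0.85 f'_c b_f) = 420000/(0.85 × 37.7 × 1050) = 12.48 mm.
Since a = 12.48 ≤ h_f = 85 mm, the stress block lies entirely in the flange; analyse as a rectangular beam of width b_f.
M_n = T(d − a/2) = 420000 × (480 − 6.24) = 198.98 × 10⁶ N·mm.
M_n = 198.98 kN·m.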